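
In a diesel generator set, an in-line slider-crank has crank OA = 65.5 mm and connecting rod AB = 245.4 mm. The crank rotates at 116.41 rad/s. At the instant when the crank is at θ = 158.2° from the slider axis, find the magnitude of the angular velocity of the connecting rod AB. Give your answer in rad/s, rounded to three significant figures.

ω = 116.4 rad/s
The rod makes angle φ with the slider axis where L sinφ = r sinθ; differentiating, L cosφ·φ̇ = r ω cosθ.
L cosφ = √(L² − r² sin²θ) = 0.24419 m.
|ω_rod| = r ω |cosθ| / √(L² − r² sin²θ) = 0.0655·116.4·0.92849/0.24419 = 28.992 rad/s.

29.0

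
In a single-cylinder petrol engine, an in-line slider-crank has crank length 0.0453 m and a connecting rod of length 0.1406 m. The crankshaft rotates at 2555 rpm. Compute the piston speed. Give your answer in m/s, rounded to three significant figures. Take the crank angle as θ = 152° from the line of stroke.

4.05

ω = 2π·2555/60 = 267.6 rad/s
For an in-line slider-crank, x = r cosθ + √(L² − r² sin²θ), so v = −rω sinθ·[1 + r cosθ/√(L² − r² sin²θ)].
With r = 0.0453 m, L = 0.1406 m, θ = 152°: √(L² − r² sin²θ) = 0.13898 m.
v = −0.0453·267.6·0.46947·[1 + 0.0453·-0.88295/0.13898] = -4.0526 m/s.
|v| = 4.0526 m/s.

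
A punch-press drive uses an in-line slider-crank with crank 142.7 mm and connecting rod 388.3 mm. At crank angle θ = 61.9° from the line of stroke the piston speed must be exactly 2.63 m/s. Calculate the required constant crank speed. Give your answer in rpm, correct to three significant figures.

169

For an in-line slider-crank, |v_piston| = rω|sinθ|·[1 + r cosθ/√(L² − r² sin²θ)].
With r = 0.1427 m, L = 0.3883 m, θ = 61.9°: the bracketed kinematic factor |dx/dθ| = 0.14891 m.
ω = v/|dx/dθ| = 2.63/0.14891 = 17.661 rad/s.
N = 60ω/(2π) = 168.65 rpm.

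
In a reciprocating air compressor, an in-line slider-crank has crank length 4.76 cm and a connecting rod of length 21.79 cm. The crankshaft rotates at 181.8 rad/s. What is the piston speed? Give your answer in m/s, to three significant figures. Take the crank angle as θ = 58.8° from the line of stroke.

ω = 181.8 rad/s
For an in-line slider-crank, x = r cosθ + √(L² − r² sin²θ), so v = −rω sinθ·[1 + r cosθ/√(L² − r² sin²θ)].
With r = 0.0476 m, L = 0.2179 m, θ = 58.8°: √(L² − r² sin²θ) = 0.21406 m.
v = −0.0476·181.8·0.85536·[1 + 0.0476·0.51803/0.21406] = -8.2547 m/s.
|v| = 8.2547 m/s.

8.25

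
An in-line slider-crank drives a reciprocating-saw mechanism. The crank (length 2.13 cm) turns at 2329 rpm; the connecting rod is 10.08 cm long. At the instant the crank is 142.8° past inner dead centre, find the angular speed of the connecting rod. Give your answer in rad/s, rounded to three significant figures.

41.4

ω = 243.9 rad/s (converted from 2329 rpm).
The rod makes angle φ with the slider axis where L sinφ = r sinθ; differentiating, L cosφ·φ̇ = r ω cosθ.
L cosφ = √(L² − r² sin²θ) = 0.099974 m.
|ω_rod| = r ω |cosθ| / √(L² − r² sin²θ) = 0.0213·243.9·0.79653/0.099974 = 41.39 rad/s.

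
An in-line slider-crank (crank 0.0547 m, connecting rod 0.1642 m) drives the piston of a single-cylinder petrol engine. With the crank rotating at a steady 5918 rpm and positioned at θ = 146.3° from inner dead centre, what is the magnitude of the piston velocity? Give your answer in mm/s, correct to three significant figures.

13500

ω = 2π·5918/60 = 619.7 rad/s
For an in-line slider-crank, x = r cosθ + √(L² − r² sin²θ), so v = −rω sinθ·[1 + r cosθ/√(L² − r² sin²θ)].
With r = 0.0547 m, L = 0.1642 m, θ = 146.3°: √(L² − r² sin²θ) = 0.16137 m.
v = −0.0547·619.7·0.55484·[1 + 0.0547·-0.83195/0.16137] = -13.505 m/s.
|v| = 13.505 m/s = 13505 mm/s.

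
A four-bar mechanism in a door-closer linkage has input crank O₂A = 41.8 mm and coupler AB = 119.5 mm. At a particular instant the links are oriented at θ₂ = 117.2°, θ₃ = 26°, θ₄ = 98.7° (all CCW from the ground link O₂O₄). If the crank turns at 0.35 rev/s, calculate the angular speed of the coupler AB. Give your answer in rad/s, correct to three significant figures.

ω₂ = 2.199 rad/s (from 0.35 rev/s).
Differentiating the loop-closure r₂e^{iθ₂}+r₃e^{iθ₃}=r₁+r₄e^{iθ₄} gives r₂ω₂e^{iθ₂}+r₃ω₃e^{iθ₃}=r₄ω₄e^{iθ₄}.
Eliminating the other unknown: ω₃ = r₂ω₂ sin(θ₄−θ₂) / [r₃ sin(θ₃−θ₄)].
Numerator sine = -0.31730; denominator sine = -0.95476.
Result = 0.0418·2.199·(-0.31730) / (0.1195·(-0.95476)) = +0.25565 rad/s; magnitude 0.25565 rad/s.

0.256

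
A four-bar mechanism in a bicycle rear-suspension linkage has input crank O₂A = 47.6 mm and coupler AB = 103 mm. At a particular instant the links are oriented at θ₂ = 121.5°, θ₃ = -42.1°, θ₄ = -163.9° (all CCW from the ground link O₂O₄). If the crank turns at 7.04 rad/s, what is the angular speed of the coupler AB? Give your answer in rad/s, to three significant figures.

3.69

ω₂ = 7.04 rad/s
Differentiating the loop-closure r₂e^{iθ₂}+r₃e^{iθ₃}=r₁+r₄e^{iθ₄} gives r₂ω₂e^{iθ₂}+r₃ω₃e^{iθ₃}=r₄ω₄e^{iθ₄}.
Eliminating the other unknown: ω₃ = r₂ω₂ sin(θ₄−θ₂) / [r₃ sin(θ₃−θ₄)].
Numerator sine = +0.96410; denominator sine = +0.84989.
Result = 0.0476·7.04·(+0.96410) / (0.103·(+0.84989)) = +3.6906 rad/s; magnitude 3.6906 rad/s.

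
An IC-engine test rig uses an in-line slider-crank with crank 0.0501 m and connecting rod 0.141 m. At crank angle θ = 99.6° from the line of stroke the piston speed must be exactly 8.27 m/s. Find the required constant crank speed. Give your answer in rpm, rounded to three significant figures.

1710

For an in-line slider-crank, |v_piston| = rω|sinθ|·[1 + r cosθ/√(L² − r² sin²θ)].
With r = 0.0501 m, L = 0.141 m, θ = 99.6°: the bracketed kinematic factor |dx/dθ| = 0.046273 m.
ω = v/|dx/dθ| = 8.27/0.046273 = 178.72 rad/s.
N = 60ω/(2π) = 1706.7 rpm.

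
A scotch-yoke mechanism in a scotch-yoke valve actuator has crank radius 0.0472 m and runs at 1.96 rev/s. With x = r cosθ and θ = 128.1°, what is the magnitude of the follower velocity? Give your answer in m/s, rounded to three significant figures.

0.457

ω = 12.32 rad/s (from 1.96 rev/s).
x = r cosθ ⇒ ẋ = −rω sinθ.
|v| = rω|sinθ| = 0.0472·12.32·|sin 128.1°| = 0.45742 m/s.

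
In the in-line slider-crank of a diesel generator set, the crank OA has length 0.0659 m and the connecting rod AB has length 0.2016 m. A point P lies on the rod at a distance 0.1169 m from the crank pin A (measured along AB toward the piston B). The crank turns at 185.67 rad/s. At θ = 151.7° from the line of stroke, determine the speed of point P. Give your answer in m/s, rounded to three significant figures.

6.61

ω = 185.7 rad/s.  Crank-pin speed |V_A| = rω = 12.236 m/s, perpendicular to OA.
Rod angle: sinφ = −(r/L) sinθ ⇒ φ = -8.915°; ω_rod = −rω cosθ/√(L²−r²sin²θ) = +54.092 rad/s.
V_P = V_A + ω_rod × AP, with AP = 0.1169 m along the rod.
Components: V_Px = −rω sinθ − a·ω_rod·sinφ = -4.8208 m/s;  V_Py = rω cosθ + a·ω_rod·cosφ = -4.5262 m/s.
|V_P| = √(V_Px² + V_Py²) = 6.6127 m/s.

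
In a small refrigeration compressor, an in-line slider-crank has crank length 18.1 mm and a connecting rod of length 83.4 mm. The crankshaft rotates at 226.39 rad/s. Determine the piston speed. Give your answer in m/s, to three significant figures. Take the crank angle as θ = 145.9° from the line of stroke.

ω = 226.4 rad/s
For an in-line slider-crank, x = r cosθ + √(L² − r² sin²θ), so v = −rω sinθ·[1 + r cosθ/√(L² − r² sin²θ)].
With r = 0.0181 m, L = 0.0834 m, θ = 145.9°: √(L² − r² sin²θ) = 0.08278 m.
v = −0.0181·226.4·0.56064·[1 + 0.0181·-0.82806/0.08278] = -1.8814 m/s.
|v| = 1.8814 m/s.

1.88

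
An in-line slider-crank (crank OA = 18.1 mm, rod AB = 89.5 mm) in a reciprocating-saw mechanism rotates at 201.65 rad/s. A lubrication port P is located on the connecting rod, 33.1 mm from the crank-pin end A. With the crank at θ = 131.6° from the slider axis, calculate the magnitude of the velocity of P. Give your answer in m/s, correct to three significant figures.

ω = 201.7 rad/s.  Crank-pin speed |V_A| = rω = 3.6499 m/s, perpendicular to OA.
Rod angle: sinφ = −(r/L) sinθ ⇒ φ = -8.698°; ω_rod = −rω cosθ/√(L²−r²sin²θ) = +27.39 rad/s.
V_P = V_A + ω_rod × AP, with AP = 0.0331 m along the rod.
Components: V_Px = −rω sinθ − a·ω_rod·sinφ = -2.5923 m/s;  V_Py = rω cosθ + a·ω_rod·cosφ = -1.527 m/s.
|V_P| = √(V_Px² + V_Py²) = 3.0086 m/s.

3.01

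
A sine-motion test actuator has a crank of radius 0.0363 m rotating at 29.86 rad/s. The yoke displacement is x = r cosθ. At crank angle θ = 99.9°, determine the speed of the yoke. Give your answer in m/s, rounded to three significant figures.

ω = 29.86 rad/s
x = r cosθ ⇒ ẋ = −rω sinθ.
|v| = rω|sinθ| = 0.0363·29.86·|sin 99.9°| = 1.0678 m/s.

1.07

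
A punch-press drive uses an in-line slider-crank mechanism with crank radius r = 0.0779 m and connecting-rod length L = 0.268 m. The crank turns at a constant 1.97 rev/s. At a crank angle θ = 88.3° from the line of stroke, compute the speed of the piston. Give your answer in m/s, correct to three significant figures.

ω = 2π·1.97 = 12.38 rad/s
For an in-line slider-crank, x = r cosθ + √(L² − r² sin²θ), so v = −rω sinθ·[1 + r cosθ/√(L² − r² sin²θ)].
With r = 0.0779 m, L = 0.268 m, θ = 88.3°: √(L² − r² sin²θ) = 0.25644 m.
v = −0.0779·12.38·0.99956·[1 + 0.0779·0.02967/0.25644] = -0.9725 m/s.
|v| = 0.9725 m/s.

0.972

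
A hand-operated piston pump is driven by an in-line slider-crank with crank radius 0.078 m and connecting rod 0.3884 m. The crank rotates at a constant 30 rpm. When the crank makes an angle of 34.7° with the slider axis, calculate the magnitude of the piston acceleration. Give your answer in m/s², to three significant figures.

ω = 2π·30/60 = 3.142 rad/s
x(θ) = r cosθ + √(L² − r² sin²θ); with ω constant, a = ω²·d²x/dθ².
d²x/dθ² = −r cosθ − r²(cos2θ)/√u − r⁴ sin²2θ/(4u^{3/2}),  u = L² − r² sin²θ = 0.148883 m².
Substituting r = 0.078 m, L = 0.3884 m, θ = 34.7°: d²x/dθ² = -0.069816 m.
a = ω²·d²x/dθ² = (3.142)²·(-0.069816) = -0.68906 m/s²;  |a| = 0.68906 m/s².

0.689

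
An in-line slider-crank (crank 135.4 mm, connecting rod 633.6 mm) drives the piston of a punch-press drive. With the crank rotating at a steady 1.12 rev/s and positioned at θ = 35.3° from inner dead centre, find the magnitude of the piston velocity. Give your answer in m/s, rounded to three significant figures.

0.647

ω = 2π·1.12 = 7.037 rad/s
For an in-line slider-crank, x = r cosθ + √(L² − r² sin²θ), so v = −rω sinθ·[1 + r cosθ/√(L² − r² sin²θ)].
With r = 0.1354 m, L = 0.6336 m, θ = 35.3°: √(L² − r² sin²θ) = 0.62875 m.
v = −0.1354·7.037·0.57786·[1 + 0.1354·0.81614/0.62875] = -0.64737 m/s.
|v| = 0.64737 m/s.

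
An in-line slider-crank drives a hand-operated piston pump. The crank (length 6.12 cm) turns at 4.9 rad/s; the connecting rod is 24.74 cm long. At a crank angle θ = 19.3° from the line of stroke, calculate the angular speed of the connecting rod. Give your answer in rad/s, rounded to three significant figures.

ω = 4.9 rad/s
The rod makes angle φ with the slider axis where L sinφ = r sinθ; differentiating, L cosφ·φ̇ = r ω cosθ.
L cosφ = √(L² − r² sin²θ) = 0.24657 m.
|ω_rod| = r ω |cosθ| / √(L² − r² sin²θ) = 0.0612·4.9·0.94380/0.24657 = 1.1478 rad/s.

1.15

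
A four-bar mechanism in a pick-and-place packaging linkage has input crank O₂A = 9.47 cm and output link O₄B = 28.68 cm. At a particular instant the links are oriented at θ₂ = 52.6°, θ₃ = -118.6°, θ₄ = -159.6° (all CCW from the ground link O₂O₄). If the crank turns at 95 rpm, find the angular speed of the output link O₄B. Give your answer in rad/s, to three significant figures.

0.766

ω₂ = 9.948 rad/s (from 95 rpm).
Differentiating the loop-closure r₂e^{iθ₂}+r₃e^{iθ₃}=r₁+r₄e^{iθ₄} gives r₂ω₂e^{iθ₂}+r₃ω₃e^{iθ₃}=r₄ω₄e^{iθ₄}.
Eliminating the other unknown: ω₄ = r₂ω₂ sin(θ₂−θ₃) / [r₄ sin(θ₄−θ₃)].
Numerator sine = +0.15299; denominator sine = -0.65606.
Result = 0.0947·9.948·(+0.15299) / (0.2868·(-0.65606)) = -0.766 rad/s; magnitude 0.766 rad/s.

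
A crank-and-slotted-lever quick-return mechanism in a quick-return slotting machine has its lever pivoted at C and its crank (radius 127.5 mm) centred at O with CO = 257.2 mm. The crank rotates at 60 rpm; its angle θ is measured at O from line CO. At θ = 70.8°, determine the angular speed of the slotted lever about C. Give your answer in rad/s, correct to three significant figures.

1.63

ω = 6.283 rad/s (from 60 rpm).
Crank pin A relative to C: A = (d + r cosθ, r sinθ); lever angle φ = atan2(r sinθ, d + r cosθ).
Differentiating tanφ: φ̇ = rω(d cosθ + r)/(d² + r² + 2dr cosθ).
d² + r² + 2dr cosθ = |CA|² = 0.103977 m²;  d cosθ + r = +0.21208 m.
|ω_lever| = |0.1275·6.283·+0.21208| / 0.103977 = 1.634 rad/s.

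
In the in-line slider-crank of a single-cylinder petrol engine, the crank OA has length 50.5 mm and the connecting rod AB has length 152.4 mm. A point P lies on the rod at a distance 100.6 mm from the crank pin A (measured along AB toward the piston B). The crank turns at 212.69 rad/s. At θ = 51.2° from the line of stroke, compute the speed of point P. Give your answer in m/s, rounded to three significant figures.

9.83

ω = 212.7 rad/s.  Crank-pin speed |V_A| = rω = 10.741 m/s, perpendicular to OA.
Rod angle: sinφ = −(r/L) sinθ ⇒ φ = -14.966°; ω_rod = −rω cosθ/√(L²−r²sin²θ) = -45.712 rad/s.
V_P = V_A + ω_rod × AP, with AP = 0.1006 m along the rod.
Components: V_Px = −rω sinθ − a·ω_rod·sinφ = -9.5583 m/s;  V_Py = rω cosθ + a·ω_rod·cosφ = +2.2876 m/s.
|V_P| = √(V_Px² + V_Py²) = 9.8283 m/s.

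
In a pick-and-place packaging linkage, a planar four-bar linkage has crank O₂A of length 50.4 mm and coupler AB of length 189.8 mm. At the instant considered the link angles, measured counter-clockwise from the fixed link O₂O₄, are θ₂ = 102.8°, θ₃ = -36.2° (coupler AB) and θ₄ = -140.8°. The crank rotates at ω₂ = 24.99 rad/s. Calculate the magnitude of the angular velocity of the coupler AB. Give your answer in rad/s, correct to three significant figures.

6.14

ω₂ = 24.99 rad/s
Differentiating the loop-closure r₂e^{iθ₂}+r₃e^{iθ₃}=r₁+r₄e^{iθ₄} gives r₂ω₂e^{iθ₂}+r₃ω₃e^{iθ₃}=r₄ω₄e^{iθ₄}.
Eliminating the other unknown: ω₃ = r₂ω₂ sin(θ₄−θ₂) / [r₃ sin(θ₃−θ₄)].
Numerator sine = +0.89571; denominator sine = +0.96771.
Result = 0.0504·24.99·(+0.89571) / (0.1898·(+0.96771)) = +6.1422 rad/s; magnitude 6.1422 rad/s.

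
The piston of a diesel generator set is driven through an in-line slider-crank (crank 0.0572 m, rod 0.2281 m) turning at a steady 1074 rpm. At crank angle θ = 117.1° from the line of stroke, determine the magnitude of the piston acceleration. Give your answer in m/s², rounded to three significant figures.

436

ω = 2π·1074/60 = 112.5 rad/s
x(θ) = r cosθ + √(L² − r² sin²θ); with ω constant, a = ω²·d²x/dθ².
d²x/dθ² = −r cosθ − r²(cos2θ)/√u − r⁴ sin²2θ/(4u^{3/2}),  u = L² − r² sin²θ = 0.0494367 m².
Substituting r = 0.0572 m, L = 0.2281 m, θ = 117.1°: d²x/dθ² = +0.034505 m.
a = ω²·d²x/dθ² = (112.5)²·(+0.034505) = +436.46 m/s²;  |a| = 436.46 m/s².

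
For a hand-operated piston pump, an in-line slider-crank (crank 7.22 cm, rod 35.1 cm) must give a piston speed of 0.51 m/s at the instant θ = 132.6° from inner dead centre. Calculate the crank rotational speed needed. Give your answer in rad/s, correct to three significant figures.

For an in-line slider-crank, |v_piston| = rω|sinθ|·[1 + r cosθ/√(L² − r² sin²θ)].
With r = 0.0722 m, L = 0.351 m, θ = 132.6°: the bracketed kinematic factor |dx/dθ| = 0.04566 m.
ω = v/|dx/dθ| = 0.51/0.04566 = 11.169 rad/s.

11.2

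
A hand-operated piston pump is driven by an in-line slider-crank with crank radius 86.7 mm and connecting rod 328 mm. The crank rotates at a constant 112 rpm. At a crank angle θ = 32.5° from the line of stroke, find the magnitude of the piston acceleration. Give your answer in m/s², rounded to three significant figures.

11.5

ω = 2π·112/60 = 11.73 rad/s
x(θ) = r cosθ + √(L² − r² sin²θ); with ω constant, a = ω²·d²x/dθ².
d²x/dθ² = −r cosθ − r²(cos2θ)/√u − r⁴ sin²2θ/(4u^{3/2}),  u = L² − r² sin²θ = 0.105414 m².
Substituting r = 0.0867 m, L = 0.328 m, θ = 32.5°: d²x/dθ² = -0.083246 m.
a = ω²·d²x/dθ² = (11.73)²·(-0.083246) = -11.451 m/s²;  |a| = 11.451 m/s².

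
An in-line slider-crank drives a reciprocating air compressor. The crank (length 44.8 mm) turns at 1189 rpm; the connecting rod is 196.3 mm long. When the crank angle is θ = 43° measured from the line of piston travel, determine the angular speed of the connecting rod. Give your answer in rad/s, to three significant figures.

21.0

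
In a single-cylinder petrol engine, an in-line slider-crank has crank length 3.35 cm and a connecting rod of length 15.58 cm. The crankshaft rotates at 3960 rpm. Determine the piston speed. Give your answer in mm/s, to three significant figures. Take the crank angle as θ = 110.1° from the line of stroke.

12100

ω = 2π·3960/60 = 414.7 rad/s
For an in-line slider-crank, x = r cosθ + √(L² − r² sin²θ), so v = −rω sinθ·[1 + r cosθ/√(L² − r² sin²θ)].
With r = 0.0335 m, L = 0.1558 m, θ = 110.1°: √(L² − r² sin²θ) = 0.15259 m.
v = −0.0335·414.7·0.93909·[1 + 0.0335·-0.34366/0.15259] = -12.062 m/s.
|v| = 12.062 m/s = 12062 mm/s.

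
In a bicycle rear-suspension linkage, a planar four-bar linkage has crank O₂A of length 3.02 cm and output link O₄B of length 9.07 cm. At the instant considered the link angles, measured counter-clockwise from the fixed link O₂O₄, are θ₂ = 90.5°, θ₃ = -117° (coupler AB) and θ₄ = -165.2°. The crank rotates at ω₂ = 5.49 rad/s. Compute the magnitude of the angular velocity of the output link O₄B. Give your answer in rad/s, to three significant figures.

ω₂ = 5.49 rad/s
Differentiating the loop-closure r₂e^{iθ₂}+r₃e^{iθ₃}=r₁+r₄e^{iθ₄} gives r₂ω₂e^{iθ₂}+r₃ω₃e^{iθ₃}=r₄ω₄e^{iθ₄}.
Eliminating the other unknown: ω₄ = r₂ω₂ sin(θ₂−θ₃) / [r₄ sin(θ₄−θ₃)].
Numerator sine = -0.46175; denominator sine = -0.74548.
Result = 0.0302·5.49·(-0.46175) / (0.0907·(-0.74548)) = +1.1323 rad/s; magnitude 1.1323 rad/s.

1.13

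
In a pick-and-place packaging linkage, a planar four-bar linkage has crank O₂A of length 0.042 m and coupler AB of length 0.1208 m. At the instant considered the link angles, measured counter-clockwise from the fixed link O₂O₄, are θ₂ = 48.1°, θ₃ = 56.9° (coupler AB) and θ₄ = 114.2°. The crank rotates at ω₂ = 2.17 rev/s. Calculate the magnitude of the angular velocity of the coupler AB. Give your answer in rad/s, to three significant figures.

5.15

ω₂ = 13.63 rad/s (from 2.17 rev/s).
Differentiating the loop-closure r₂e^{iθ₂}+r₃e^{iθ₃}=r₁+r₄e^{iθ₄} gives r₂ω₂e^{iθ₂}+r₃ω₃e^{iθ₃}=r₄ω₄e^{iθ₄}.
Eliminating the other unknown: ω₃ = r₂ω₂ sin(θ₄−θ₂) / [r₃ sin(θ₃−θ₄)].
Numerator sine = +0.91425; denominator sine = -0.84151.
Result = 0.042·13.63·(+0.91425) / (0.1208·(-0.84151)) = -5.1503 rad/s; magnitude 5.1503 rad/s.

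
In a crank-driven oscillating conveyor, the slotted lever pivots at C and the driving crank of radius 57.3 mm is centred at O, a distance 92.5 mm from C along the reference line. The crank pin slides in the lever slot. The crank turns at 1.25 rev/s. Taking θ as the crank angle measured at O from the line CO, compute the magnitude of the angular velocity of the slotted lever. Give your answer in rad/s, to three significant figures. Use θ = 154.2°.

5.09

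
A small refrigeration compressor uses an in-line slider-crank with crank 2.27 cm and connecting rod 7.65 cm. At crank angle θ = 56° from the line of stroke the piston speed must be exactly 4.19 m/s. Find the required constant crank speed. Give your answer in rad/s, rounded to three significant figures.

For an in-line slider-crank, |v_piston| = rω|sinθ|·[1 + r cosθ/√(L² − r² sin²θ)].
With r = 0.0227 m, L = 0.0765 m, θ = 56°: the bracketed kinematic factor |dx/dθ| = 0.022041 m.
ω = v/|dx/dθ| = 4.19/0.022041 = 190.1 rad/s.

190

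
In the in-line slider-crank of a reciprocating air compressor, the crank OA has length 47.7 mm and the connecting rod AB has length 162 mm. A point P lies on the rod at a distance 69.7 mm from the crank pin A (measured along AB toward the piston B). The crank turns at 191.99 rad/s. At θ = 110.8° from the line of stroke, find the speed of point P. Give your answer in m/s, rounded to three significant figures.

8.37

ω = 192 rad/s.  Crank-pin speed |V_A| = rω = 9.1579 m/s, perpendicular to OA.
Rod angle: sinφ = −(r/L) sinθ ⇒ φ = -15.977°; ω_rod = −rω cosθ/√(L²−r²sin²θ) = +20.881 rad/s.
V_P = V_A + ω_rod × AP, with AP = 0.0697 m along the rod.
Components: V_Px = −rω sinθ − a·ω_rod·sinφ = -8.1605 m/s;  V_Py = rω cosθ + a·ω_rod·cosφ = -1.8529 m/s.
|V_P| = √(V_Px² + V_Py²) = 8.3682 m/s.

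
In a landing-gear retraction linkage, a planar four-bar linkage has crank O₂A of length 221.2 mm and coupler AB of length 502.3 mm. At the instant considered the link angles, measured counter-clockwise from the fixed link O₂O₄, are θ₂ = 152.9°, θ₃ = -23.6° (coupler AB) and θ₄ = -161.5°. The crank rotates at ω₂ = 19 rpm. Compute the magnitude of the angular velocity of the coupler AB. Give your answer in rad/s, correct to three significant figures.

ω₂ = 1.99 rad/s (from 19 rpm).
Differentiating the loop-closure r₂e^{iθ₂}+r₃e^{iθ₃}=r₁+r₄e^{iθ₄} gives r₂ω₂e^{iθ₂}+r₃ω₃e^{iθ₃}=r₄ω₄e^{iθ₄}.
Eliminating the other unknown: ω₃ = r₂ω₂ sin(θ₄−θ₂) / [r₃ sin(θ₃−θ₄)].
Numerator sine = +0.71447; denominator sine = +0.67043.
Result = 0.2212·1.99·(+0.71447) / (0.5023·(+0.67043)) = +0.93377 rad/s; magnitude 0.93377 rad/s.

0.934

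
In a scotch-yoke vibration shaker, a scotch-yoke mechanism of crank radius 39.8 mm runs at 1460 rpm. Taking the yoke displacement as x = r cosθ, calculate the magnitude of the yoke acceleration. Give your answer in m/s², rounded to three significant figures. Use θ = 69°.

ω = 152.9 rad/s (from 1460 rpm).
x = r cosθ ⇒ ẍ = −rω² cosθ (ω constant).
|a| = rω²|cosθ| = 0.0398·(152.9)²·|cos 69°| = 333.41 m/s².

333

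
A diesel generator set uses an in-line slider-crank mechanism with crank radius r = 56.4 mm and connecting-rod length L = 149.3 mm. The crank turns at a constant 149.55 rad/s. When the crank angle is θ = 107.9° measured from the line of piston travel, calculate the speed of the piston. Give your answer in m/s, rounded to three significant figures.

7.03

ω = 149.6 rad/s
For an in-line slider-crank, x = r cosθ + √(L² − r² sin²θ), so v = −rω sinθ·[1 + r cosθ/√(L² − r² sin²θ)].
With r = 0.0564 m, L = 0.1493 m, θ = 107.9°: √(L² − r² sin²θ) = 0.13932 m.
v = −0.0564·149.6·0.95159·[1 + 0.0564·-0.30736/0.13932] = -7.0277 m/s.
|v| = 7.0277 m/s.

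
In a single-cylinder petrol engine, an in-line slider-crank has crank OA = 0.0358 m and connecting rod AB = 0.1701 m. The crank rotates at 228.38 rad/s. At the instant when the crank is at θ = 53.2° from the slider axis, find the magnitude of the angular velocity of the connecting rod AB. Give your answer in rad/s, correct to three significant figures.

29.2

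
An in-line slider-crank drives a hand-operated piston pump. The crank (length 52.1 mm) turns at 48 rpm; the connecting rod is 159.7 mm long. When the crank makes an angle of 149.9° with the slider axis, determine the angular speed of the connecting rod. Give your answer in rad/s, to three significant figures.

1.44

ω = 5.027 rad/s (converted from 48 rpm).
The rod makes angle φ with the slider axis where L sinφ = r sinθ; differentiating, L cosφ·φ̇ = r ω cosθ.
L cosφ = √(L² − r² sin²θ) = 0.15755 m.
|ω_rod| = r ω |cosθ| / √(L² − r² sin²θ) = 0.0521·5.027·0.86515/0.15755 = 1.4381 rad/s.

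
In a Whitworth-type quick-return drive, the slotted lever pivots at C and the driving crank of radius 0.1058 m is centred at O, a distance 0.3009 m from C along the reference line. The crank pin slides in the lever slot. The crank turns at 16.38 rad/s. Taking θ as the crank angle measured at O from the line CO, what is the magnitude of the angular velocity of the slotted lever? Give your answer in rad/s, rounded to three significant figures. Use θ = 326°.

3.98

ω = 16.38 rad/s
Crank pin A relative to C: A = (d + r cosθ, r sinθ); lever angle φ = atan2(r sinθ, d + r cosθ).
Differentiating tanφ: φ̇ = rω(d cosθ + r)/(d² + r² + 2dr cosθ).
d² + r² + 2dr cosθ = |CA|² = 0.15452 m²;  d cosθ + r = +0.35526 m.
|ω_lever| = |0.1058·16.38·+0.35526| / 0.15452 = 3.9844 rad/s.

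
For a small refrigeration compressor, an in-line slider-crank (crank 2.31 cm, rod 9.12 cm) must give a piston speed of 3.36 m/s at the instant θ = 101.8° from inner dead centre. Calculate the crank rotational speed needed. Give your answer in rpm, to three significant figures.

For an in-line slider-crank, |v_piston| = rω|sinθ|·[1 + r cosθ/√(L² − r² sin²θ)].
With r = 0.0231 m, L = 0.0912 m, θ = 101.8°: the bracketed kinematic factor |dx/dθ| = 0.021403 m.
ω = v/|dx/dθ| = 3.36/0.021403 = 156.99 rad/s.
N = 60ω/(2π) = 1499.1 rpm.

1500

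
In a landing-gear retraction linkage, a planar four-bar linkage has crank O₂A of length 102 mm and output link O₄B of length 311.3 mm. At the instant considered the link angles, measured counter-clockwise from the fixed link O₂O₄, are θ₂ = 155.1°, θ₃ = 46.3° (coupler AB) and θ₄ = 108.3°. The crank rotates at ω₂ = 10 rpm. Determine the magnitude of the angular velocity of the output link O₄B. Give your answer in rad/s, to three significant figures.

ω₂ = 1.047 rad/s (from 10 rpm).
Differentiating the loop-closure r₂e^{iθ₂}+r₃e^{iθ₃}=r₁+r₄e^{iθ₄} gives r₂ω₂e^{iθ₂}+r₃ω₃e^{iθ₃}=r₄ω₄e^{iθ₄}.
Eliminating the other unknown: ω₄ = r₂ω₂ sin(θ₂−θ₃) / [r₄ sin(θ₄−θ₃)].
Numerator sine = +0.94665; denominator sine = +0.88295.
Result = 0.102·1.047·(+0.94665) / (0.3113·(+0.88295)) = +0.36788 rad/s; magnitude 0.36788 rad/s.

0.368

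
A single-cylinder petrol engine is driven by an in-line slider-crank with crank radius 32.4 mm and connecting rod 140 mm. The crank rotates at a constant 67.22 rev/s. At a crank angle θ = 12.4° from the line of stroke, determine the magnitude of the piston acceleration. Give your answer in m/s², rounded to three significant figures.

ω = 2π·67.2 = 422.4 rad/s
x(θ) = r cosθ + √(L² − r² sin²θ); with ω constant, a = ω²·d²x/dθ².
d²x/dθ² = −r cosθ − r²(cos2θ)/√u − r⁴ sin²2θ/(4u^{3/2}),  u = L² − r² sin²θ = 0.0195516 m².
Substituting r = 0.0324 m, L = 0.14 m, θ = 12.4°: d²x/dθ² = -0.038477 m.
a = ω²·d²x/dθ² = (422.4)²·(-0.038477) = -6863.7 m/s²;  |a| = 6863.7 m/s².

6860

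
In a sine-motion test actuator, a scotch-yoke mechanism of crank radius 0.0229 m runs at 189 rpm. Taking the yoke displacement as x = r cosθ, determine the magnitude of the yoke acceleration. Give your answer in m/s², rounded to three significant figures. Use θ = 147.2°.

ω = 19.79 rad/s (from 189 rpm).
x = r cosθ ⇒ ẍ = −rω² cosθ (ω constant).
|a| = rω²|cosθ| = 0.0229·(19.79)²·|cos 147.2°| = 7.5403 m/s².

7.54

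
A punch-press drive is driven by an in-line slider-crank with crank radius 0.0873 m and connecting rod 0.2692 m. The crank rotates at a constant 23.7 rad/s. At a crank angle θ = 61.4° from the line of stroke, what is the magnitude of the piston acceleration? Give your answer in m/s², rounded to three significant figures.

14.8

ω = 23.7 rad/s
x(θ) = r cosθ + √(L² − r² sin²θ); with ω constant, a = ω²·d²x/dθ².
d²x/dθ² = −r cosθ − r²(cos2θ)/√u − r⁴ sin²2θ/(4u^{3/2}),  u = L² − r² sin²θ = 0.0665937 m².
Substituting r = 0.0873 m, L = 0.2692 m, θ = 61.4°: d²x/dθ² = -0.026388 m.
a = ω²·d²x/dθ² = (23.7)²·(-0.026388) = -14.822 m/s²;  |a| = 14.822 m/s².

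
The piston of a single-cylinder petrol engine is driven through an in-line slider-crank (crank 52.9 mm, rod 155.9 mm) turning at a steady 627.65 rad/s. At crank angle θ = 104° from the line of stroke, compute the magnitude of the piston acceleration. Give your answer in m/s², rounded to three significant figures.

ω = 627.6 rad/s
x(θ) = r cosθ + √(L² − r² sin²θ); with ω constant, a = ω²·d²x/dθ².
d²x/dθ² = −r cosθ − r²(cos2θ)/√u − r⁴ sin²2θ/(4u^{3/2}),  u = L² − r² sin²θ = 0.0216702 m².
Substituting r = 0.0529 m, L = 0.1559 m, θ = 104°: d²x/dθ² = +0.029447 m.
a = ω²·d²x/dθ² = (627.6)²·(+0.029447) = +11601 m/s²;  |a| = 11601 m/s².

11600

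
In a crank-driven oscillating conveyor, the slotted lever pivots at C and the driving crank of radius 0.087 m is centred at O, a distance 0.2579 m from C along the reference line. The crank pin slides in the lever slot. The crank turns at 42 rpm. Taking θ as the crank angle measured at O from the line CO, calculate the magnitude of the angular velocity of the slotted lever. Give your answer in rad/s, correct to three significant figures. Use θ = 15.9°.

1.09

ω = 4.398 rad/s (from 42 rpm).
Crank pin A relative to C: A = (d + r cosθ, r sinθ); lever angle φ = atan2(r sinθ, d + r cosθ).
Differentiating tanφ: φ̇ = rω(d cosθ + r)/(d² + r² + 2dr cosθ).
d² + r² + 2dr cosθ = |CA|² = 0.117239 m²;  d cosθ + r = +0.33503 m.
|ω_lever| = |0.087·4.398·+0.33503| / 0.117239 = 1.0935 rad/s.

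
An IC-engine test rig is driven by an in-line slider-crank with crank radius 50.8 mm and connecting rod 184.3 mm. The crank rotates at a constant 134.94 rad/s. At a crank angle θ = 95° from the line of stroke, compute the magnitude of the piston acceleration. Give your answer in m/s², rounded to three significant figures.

342

ω = 134.9 rad/s
x(θ) = r cosθ + √(L² − r² sin²θ); with ω constant, a = ω²·d²x/dθ².
d²x/dθ² = −r cosθ − r²(cos2θ)/√u − r⁴ sin²2θ/(4u^{3/2}),  u = L² − r² sin²θ = 0.0314055 m².
Substituting r = 0.0508 m, L = 0.1843 m, θ = 95°: d²x/dθ² = +0.018759 m.
a = ω²·d²x/dθ² = (134.9)²·(+0.018759) = +341.59 m/s²;  |a| = 341.59 m/s².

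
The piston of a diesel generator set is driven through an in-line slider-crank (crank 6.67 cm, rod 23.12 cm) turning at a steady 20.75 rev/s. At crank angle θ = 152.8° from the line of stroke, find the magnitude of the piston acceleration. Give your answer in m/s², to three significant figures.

ω = 2π·20.8 = 130.4 rad/s
x(θ) = r cosθ + √(L² − r² sin²θ); with ω constant, a = ω²·d²x/dθ².
d²x/dθ² = −r cosθ − r²(cos2θ)/√u − r⁴ sin²2θ/(4u^{3/2}),  u = L² − r² sin²θ = 0.0525239 m².
Substituting r = 0.0667 m, L = 0.2312 m, θ = 152.8°: d²x/dθ² = +0.047752 m.
a = ω²·d²x/dθ² = (130.4)²·(+0.047752) = +811.69 m/s²;  |a| = 811.69 m/s².

812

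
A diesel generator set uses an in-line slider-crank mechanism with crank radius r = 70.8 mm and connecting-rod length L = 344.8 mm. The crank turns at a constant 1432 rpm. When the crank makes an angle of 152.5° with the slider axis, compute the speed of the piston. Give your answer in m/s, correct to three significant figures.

ω = 2π·1432/60 = 150 rad/s
For an in-line slider-crank, x = r cosθ + √(L² − r² sin²θ), so v = −rω sinθ·[1 + r cosθ/√(L² − r² sin²θ)].
With r = 0.0708 m, L = 0.3448 m, θ = 152.5°: √(L² − r² sin²θ) = 0.34325 m.
v = −0.0708·150·0.46175·[1 + 0.0708·-0.88701/0.34325] = -4.0055 m/s.
|v| = 4.0055 m/s.

4.01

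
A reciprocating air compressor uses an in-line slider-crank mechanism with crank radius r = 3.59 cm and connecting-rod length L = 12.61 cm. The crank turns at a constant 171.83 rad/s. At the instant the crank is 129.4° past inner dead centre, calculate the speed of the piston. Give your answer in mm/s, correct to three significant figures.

3880

ω = 171.8 rad/s
For an in-line slider-crank, x = r cosθ + √(L² − r² sin²θ), so v = −rω sinθ·[1 + r cosθ/√(L² − r² sin²θ)].
With r = 0.0359 m, L = 0.1261 m, θ = 129.4°: √(L² − r² sin²θ) = 0.12301 m.
v = −0.0359·171.8·0.77273·[1 + 0.0359·-0.63473/0.12301] = -3.8838 m/s.
|v| = 3.8838 m/s = 3883.8 mm/s.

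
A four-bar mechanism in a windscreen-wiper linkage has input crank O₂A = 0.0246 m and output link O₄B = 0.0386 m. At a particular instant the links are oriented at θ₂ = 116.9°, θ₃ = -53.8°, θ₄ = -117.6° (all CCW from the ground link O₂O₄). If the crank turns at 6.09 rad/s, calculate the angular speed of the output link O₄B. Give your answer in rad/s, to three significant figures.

0.699

ω₂ = 6.09 rad/s
Differentiating the loop-closure r₂e^{iθ₂}+r₃e^{iθ₃}=r₁+r₄e^{iθ₄} gives r₂ω₂e^{iθ₂}+r₃ω₃e^{iθ₃}=r₄ω₄e^{iθ₄}.
Eliminating the other unknown: ω₄ = r₂ω₂ sin(θ₂−θ₃) / [r₄ sin(θ₄−θ₃)].
Numerator sine = +0.16160; denominator sine = -0.89726.
Result = 0.0246·6.09·(+0.16160) / (0.0386·(-0.89726)) = -0.69904 rad/s; magnitude 0.69904 rad/s.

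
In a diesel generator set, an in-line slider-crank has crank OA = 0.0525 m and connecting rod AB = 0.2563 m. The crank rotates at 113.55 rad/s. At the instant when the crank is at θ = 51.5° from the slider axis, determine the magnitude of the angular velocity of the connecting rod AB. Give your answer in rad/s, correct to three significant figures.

14.7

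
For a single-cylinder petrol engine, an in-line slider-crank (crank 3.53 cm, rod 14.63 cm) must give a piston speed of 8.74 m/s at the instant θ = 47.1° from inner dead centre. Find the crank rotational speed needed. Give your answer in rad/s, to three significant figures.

For an in-line slider-crank, |v_piston| = rω|sinθ|·[1 + r cosθ/√(L² − r² sin²θ)].
With r = 0.0353 m, L = 0.1463 m, θ = 47.1°: the bracketed kinematic factor |dx/dθ| = 0.030174 m.
ω = v/|dx/dθ| = 8.74/0.030174 = 289.65 rad/s.

290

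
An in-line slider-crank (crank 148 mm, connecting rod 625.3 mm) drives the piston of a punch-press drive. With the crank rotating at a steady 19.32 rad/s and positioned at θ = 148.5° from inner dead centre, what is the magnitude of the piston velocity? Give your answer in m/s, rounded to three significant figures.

1.19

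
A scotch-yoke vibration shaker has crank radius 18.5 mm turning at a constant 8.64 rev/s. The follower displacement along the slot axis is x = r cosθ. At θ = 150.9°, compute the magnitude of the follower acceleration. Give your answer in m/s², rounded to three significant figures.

ω = 54.29 rad/s (from 8.64 rev/s).
x = r cosθ ⇒ ẍ = −rω² cosθ (ω constant).
|a| = rω²|cosθ| = 0.0185·(54.29)²·|cos 150.9°| = 47.638 m/s².

47.6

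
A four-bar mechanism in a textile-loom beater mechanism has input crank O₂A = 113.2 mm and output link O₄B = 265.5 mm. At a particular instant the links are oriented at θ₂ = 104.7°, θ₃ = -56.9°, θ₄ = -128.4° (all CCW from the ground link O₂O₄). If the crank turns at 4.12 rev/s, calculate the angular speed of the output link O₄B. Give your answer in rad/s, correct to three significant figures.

ω₂ = 25.89 rad/s (from 4.12 rev/s).
Differentiating the loop-closure r₂e^{iθ₂}+r₃e^{iθ₃}=r₁+r₄e^{iθ₄} gives r₂ω₂e^{iθ₂}+r₃ω₃e^{iθ₃}=r₄ω₄e^{iθ₄}.
Eliminating the other unknown: ω₄ = r₂ω₂ sin(θ₂−θ₃) / [r₄ sin(θ₄−θ₃)].
Numerator sine = +0.31565; denominator sine = -0.94832.
Result = 0.1132·25.89·(+0.31565) / (0.2655·(-0.94832)) = -3.6737 rad/s; magnitude 3.6737 rad/s.

3.67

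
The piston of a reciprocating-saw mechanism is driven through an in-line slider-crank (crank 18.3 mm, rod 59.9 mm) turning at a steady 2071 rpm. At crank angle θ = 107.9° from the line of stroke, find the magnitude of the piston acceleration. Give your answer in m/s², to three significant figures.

485

ω = 2π·2071/60 = 216.9 rad/s
x(θ) = r cosθ + √(L² − r² sin²θ); with ω constant, a = ω²·d²x/dθ².
d²x/dθ² = −r cosθ − r²(cos2θ)/√u − r⁴ sin²2θ/(4u^{3/2}),  u = L² − r² sin²θ = 0.00328476 m².
Substituting r = 0.0183 m, L = 0.0599 m, θ = 107.9°: d²x/dθ² = +0.010313 m.
a = ω²·d²x/dθ² = (216.9)²·(+0.010313) = +485.06 m/s²;  |a| = 485.06 m/s².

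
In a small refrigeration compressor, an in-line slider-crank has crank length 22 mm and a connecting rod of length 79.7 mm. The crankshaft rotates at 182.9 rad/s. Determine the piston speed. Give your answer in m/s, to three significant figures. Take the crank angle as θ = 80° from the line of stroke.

ω = 182.9 rad/s
For an in-line slider-crank, x = r cosθ + √(L² − r² sin²θ), so v = −rω sinθ·[1 + r cosθ/√(L² − r² sin²θ)].
With r = 0.022 m, L = 0.0797 m, θ = 80°: √(L² − r² sin²θ) = 0.076699 m.
v = −0.022·182.9·0.98481·[1 + 0.022·0.17365/0.076699] = -4.16 m/s.
|v| = 4.16 m/s.

4.16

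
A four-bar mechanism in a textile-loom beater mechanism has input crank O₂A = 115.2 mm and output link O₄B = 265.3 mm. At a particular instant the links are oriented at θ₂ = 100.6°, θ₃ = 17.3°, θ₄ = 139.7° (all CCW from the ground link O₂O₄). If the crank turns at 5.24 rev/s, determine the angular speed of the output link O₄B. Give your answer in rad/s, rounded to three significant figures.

ω₂ = 32.92 rad/s (from 5.24 rev/s).
Differentiating the loop-closure r₂e^{iθ₂}+r₃e^{iθ₃}=r₁+r₄e^{iθ₄} gives r₂ω₂e^{iθ₂}+r₃ω₃e^{iθ₃}=r₄ω₄e^{iθ₄}.
Eliminating the other unknown: ω₄ = r₂ω₂ sin(θ₂−θ₃) / [r₄ sin(θ₄−θ₃)].
Numerator sine = +0.99317; denominator sine = +0.84433.
Result = 0.1152·32.92·(+0.99317) / (0.2653·(+0.84433)) = +16.817 rad/s; magnitude 16.817 rad/s.

16.8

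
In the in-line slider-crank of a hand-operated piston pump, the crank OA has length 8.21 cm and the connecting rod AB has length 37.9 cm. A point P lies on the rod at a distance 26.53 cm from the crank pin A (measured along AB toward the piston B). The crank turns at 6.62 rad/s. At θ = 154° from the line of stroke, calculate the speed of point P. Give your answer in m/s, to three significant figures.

0.253

ω = 6.62 rad/s.  Crank-pin speed |V_A| = rω = 0.5435 m/s, perpendicular to OA.
Rod angle: sinφ = −(r/L) sinθ ⇒ φ = -5.449°; ω_rod = −rω cosθ/√(L²−r²sin²θ) = +1.2948 rad/s.
V_P = V_A + ω_rod × AP, with AP = 0.2653 m along the rod.
Components: V_Px = −rω sinθ − a·ω_rod·sinφ = -0.20564 m/s;  V_Py = rω cosθ + a·ω_rod·cosφ = -0.14655 m/s.
|V_P| = √(V_Px² + V_Py²) = 0.25251 m/s.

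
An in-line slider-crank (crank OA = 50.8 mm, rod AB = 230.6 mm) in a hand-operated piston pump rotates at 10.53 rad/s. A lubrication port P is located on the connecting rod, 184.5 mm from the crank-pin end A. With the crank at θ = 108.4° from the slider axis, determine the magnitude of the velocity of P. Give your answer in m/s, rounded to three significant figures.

0.480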